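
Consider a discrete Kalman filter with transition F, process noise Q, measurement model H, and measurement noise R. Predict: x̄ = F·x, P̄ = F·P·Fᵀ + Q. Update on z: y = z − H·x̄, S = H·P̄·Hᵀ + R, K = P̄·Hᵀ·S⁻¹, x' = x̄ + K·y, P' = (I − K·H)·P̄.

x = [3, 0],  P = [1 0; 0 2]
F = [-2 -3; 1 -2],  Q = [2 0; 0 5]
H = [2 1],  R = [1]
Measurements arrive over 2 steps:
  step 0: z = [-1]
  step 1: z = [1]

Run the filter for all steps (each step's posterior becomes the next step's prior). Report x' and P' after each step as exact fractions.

step 0: x̄ = F·x = [-6, 3]
step 0: P̄ = F·P·Fᵀ + Q = [24 10; 10 14]
step 0: y = z − H·x̄ = [8]
step 0: S = H·P̄·Hᵀ + R = [151]
step 0: K = P̄·Hᵀ·S⁻¹ = [58/151; 34/151]
step 0: x' = x̄ + K·y = [-442/151, 725/151]
step 0: P' = (I − K·H)·P̄ = [260/151 -462/151; -462/151 958/151]
step 1: x̄ = F·x = [-1291/151, -1892/151]
step 1: P̄ = F·P·Fᵀ + Q = [4420/151 4766/151; 4766/151 6695/151]
step 1: y = z − H·x̄ = [4625/151]
step 1: S = H·P̄·Hᵀ + R = [43590/151]
step 1: K = P̄·Hᵀ·S⁻¹ = [6803/21795; 5409/14530]
step 1: x' = x̄ + K·y = [4406/4359, -3277/2906]
step 1: P' = (I − K·H)·P̄ = [24982/21795 -14387/7265; -14387/7265 62957/14530]

step 0: x' = [-442/151, 725/151], P' = [260/151 -462/151; -462/151 958/151]
step 1: x' = [4406/4359, -3277/2906], P' = [24982/21795 -14387/7265; -14387/7265 62957/14530]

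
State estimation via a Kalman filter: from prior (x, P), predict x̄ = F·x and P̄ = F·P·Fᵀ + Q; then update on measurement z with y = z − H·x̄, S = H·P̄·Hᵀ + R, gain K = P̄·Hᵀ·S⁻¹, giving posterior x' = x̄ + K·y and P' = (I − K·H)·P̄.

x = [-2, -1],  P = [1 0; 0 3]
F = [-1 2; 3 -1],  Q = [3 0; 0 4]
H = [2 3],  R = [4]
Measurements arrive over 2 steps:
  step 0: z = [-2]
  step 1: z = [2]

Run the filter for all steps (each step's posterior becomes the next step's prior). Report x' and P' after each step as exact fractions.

step 0: x' = [5/8, -5/4], P' = [1639/104 -543/52; -543/52 191/26]
step 1: x' = [-15106/5483, 13738/5483], P' = [1126377/71279 -782170/71279; -782170/71279 573776/71279]

step 0: x̄ = F·x = [0, -5]
step 0: P̄ = F·P·Fᵀ + Q = [16 -9; -9 16]
step 0: y = z − H·x̄ = [13]
step 0: S = H·P̄·Hᵀ + R = [104]
step 0: K = P̄·Hᵀ·S⁻¹ = [5/104; 15/52]
step 0: x' = x̄ + K·y = [5/8, -5/4]
step 0: P' = (I − K·H)·P̄ = [1639/104 -543/52; -543/52 191/26]
step 1: x̄ = F·x = [-25/8, 25/8]
step 1: P̄ = F·P·Fᵀ + Q = [9351/104 -14047/104; -14047/104 22447/104]
step 1: y = z − H·x̄ = [-9/8]
step 1: S = H·P̄·Hᵀ + R = [5483/8]
step 1: K = P̄·Hᵀ·S⁻¹ = [-1803/5483; 3019/5483]
step 1: x' = x̄ + K·y = [-15106/5483, 13738/5483]
step 1: P' = (I − K·H)·P̄ = [1126377/71279 -782170/71279; -782170/71279 573776/71279]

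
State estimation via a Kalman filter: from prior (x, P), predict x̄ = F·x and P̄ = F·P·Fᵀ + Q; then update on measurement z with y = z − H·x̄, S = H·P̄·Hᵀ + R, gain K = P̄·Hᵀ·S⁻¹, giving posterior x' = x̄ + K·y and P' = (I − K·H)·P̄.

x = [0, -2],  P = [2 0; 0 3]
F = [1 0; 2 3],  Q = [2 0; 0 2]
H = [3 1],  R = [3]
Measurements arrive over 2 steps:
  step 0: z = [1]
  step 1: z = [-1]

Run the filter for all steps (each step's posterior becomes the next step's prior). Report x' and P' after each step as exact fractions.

step 0: x' = [28/25, -257/100], P' = [36/25 -96/25; -96/25 1299/100]
step 1: x' = [6986/6071, -27362/6071], P' = [20602/6071 -61302/6071; -61302/6071 199707/6071]

step 0: x̄ = F·x = [0, -6]
step 0: P̄ = F·P·Fᵀ + Q = [4 4; 4 37]
step 0: y = z − H·x̄ = [7]
step 0: S = H·P̄·Hᵀ + R = [100]
step 0: K = P̄·Hᵀ·S⁻¹ = [4/25; 49/100]
step 0: x' = x̄ + K·y = [28/25, -257/100]
step 0: P' = (I − K·H)·P̄ = [36/25 -96/25; -96/25 1299/100]
step 1: x̄ = F·x = [28/25, -547/100]
step 1: P̄ = F·P·Fᵀ + Q = [86/25 -216/25; -216/25 7859/100]
step 1: y = z − H·x̄ = [111/100]
step 1: S = H·P̄·Hᵀ + R = [6071/100]
step 1: K = P̄·Hᵀ·S⁻¹ = [168/6071; 5267/6071]
step 1: x' = x̄ + K·y = [6986/6071, -27362/6071]
step 1: P' = (I − K·H)·P̄ = [20602/6071 -61302/6071; -61302/6071 199707/6071]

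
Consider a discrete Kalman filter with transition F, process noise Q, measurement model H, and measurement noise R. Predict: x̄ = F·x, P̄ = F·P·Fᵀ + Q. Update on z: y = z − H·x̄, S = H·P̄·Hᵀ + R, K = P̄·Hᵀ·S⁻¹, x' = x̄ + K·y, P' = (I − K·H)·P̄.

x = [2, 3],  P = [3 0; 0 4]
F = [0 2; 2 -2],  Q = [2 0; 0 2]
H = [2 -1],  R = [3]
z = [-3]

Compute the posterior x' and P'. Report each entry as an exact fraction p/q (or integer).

x' = [10/13, 716/169]
P' = [2 40/13; 40/13 1226/169]

x̄ = F·x = [6, -2]
P̄ = F·P·Fᵀ + Q = [18 -16; -16 30]
y = z − H·x̄ = [-17]
S = H·P̄·Hᵀ + R = [169]
K = P̄·Hᵀ·S⁻¹ = [4/13; -62/169]
x' = x̄ + K·y = [10/13, 716/169]
P' = (I − K·H)·P̄ = [2 40/13; 40/13 1226/169]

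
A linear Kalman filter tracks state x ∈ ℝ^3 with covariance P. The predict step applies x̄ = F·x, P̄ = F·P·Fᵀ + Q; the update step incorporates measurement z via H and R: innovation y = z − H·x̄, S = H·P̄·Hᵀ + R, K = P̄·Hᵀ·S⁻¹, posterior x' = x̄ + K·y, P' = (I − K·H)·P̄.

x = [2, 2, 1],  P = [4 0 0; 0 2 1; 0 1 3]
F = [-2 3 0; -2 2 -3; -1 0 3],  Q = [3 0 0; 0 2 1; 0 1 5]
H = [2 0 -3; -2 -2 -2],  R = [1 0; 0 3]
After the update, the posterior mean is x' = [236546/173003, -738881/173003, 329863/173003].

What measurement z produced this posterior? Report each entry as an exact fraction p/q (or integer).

z = [-3, 2]

x̄ = F·x = [2, -3, 1]
P̄ = F·P·Fᵀ + Q = [37 19 17; 19 41 -12; 17 -12 36]
S = H·P̄·Hᵀ + R = [269 -46; -46 651]
K = P̄·Hᵀ·S⁻¹ = [8257/173003 -38216/173003; 43758/173003 -22420/173003; -51946/173003 -25462/173003]
x' − x̄ = [-109460/173003, -219872/173003, 156860/173003] = K·y
y = (KᵀK)⁻¹·Kᵀ·(x' − x̄) = [-4, 2]
z = y + H·x̄ = [-4, 2] + [1, 0] = [-3, 2]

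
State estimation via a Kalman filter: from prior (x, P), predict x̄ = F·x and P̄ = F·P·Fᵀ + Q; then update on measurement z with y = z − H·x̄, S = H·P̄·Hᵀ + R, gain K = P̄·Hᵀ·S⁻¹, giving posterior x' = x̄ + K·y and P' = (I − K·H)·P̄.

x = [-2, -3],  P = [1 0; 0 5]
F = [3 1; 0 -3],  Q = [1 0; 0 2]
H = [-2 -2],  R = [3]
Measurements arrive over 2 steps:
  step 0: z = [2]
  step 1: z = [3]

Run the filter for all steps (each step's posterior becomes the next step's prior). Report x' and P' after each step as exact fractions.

step 0: x' = [-9, 1051/131], P' = [15 -15; -15 2061/131]
step 1: x' = [-540076/200001, 223747/200001], P' = [629713/200001 -570946/200001; -570946/200001 661885/200001]

step 0: x̄ = F·x = [-9, 9]
step 0: P̄ = F·P·Fᵀ + Q = [15 -15; -15 47]
step 0: y = z − H·x̄ = [2]
step 0: S = H·P̄·Hᵀ + R = [131]
step 0: K = P̄·Hᵀ·S⁻¹ = [0; -64/131]
step 0: x' = x̄ + K·y = [-9, 1051/131]
step 0: P' = (I − K·H)·P̄ = [15 -15; -15 2061/131]
step 1: x̄ = F·x = [-2486/131, -3153/131]
step 1: P̄ = F·P·Fᵀ + Q = [8087/131 11502/131; 11502/131 18811/131]
step 1: y = z − H·x̄ = [-10885/131]
step 1: S = H·P̄·Hᵀ + R = [200001/131]
step 1: K = P̄·Hᵀ·S⁻¹ = [-39178/200001; -60626/200001]
step 1: x' = x̄ + K·y = [-540076/200001, 223747/200001]
step 1: P' = (I − K·H)·P̄ = [629713/200001 -570946/200001; -570946/200001 661885/200001]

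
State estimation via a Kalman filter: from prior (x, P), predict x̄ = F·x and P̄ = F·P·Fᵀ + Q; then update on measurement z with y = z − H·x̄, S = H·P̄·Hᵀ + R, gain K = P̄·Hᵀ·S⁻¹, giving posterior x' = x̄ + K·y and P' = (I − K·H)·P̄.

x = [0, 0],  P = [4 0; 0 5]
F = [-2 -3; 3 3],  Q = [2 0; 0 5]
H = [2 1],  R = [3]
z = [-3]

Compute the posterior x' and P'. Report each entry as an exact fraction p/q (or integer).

x̄ = F·x = [0, 0]
P̄ = F·P·Fᵀ + Q = [63 -69; -69 86]
y = z − H·x̄ = [-3]
S = H·P̄·Hᵀ + R = [65]
K = P̄·Hᵀ·S⁻¹ = [57/65; -4/5]
x' = x̄ + K·y = [-171/65, 12/5]
P' = (I − K·H)·P̄ = [846/65 -117/5; -117/5 222/5]

x' = [-171/65, 12/5]
P' = [846/65 -117/5; -117/5 222/5]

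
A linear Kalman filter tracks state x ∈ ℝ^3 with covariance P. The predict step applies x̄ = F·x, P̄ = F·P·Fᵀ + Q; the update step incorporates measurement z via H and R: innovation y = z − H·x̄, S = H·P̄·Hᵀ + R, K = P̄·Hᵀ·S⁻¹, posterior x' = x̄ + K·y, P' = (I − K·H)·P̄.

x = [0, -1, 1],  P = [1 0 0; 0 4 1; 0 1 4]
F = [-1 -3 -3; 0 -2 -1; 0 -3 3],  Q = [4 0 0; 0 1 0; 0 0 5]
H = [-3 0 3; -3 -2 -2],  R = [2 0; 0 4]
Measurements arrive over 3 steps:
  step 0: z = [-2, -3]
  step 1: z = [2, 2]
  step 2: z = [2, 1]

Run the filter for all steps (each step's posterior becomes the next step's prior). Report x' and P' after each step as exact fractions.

step 0: x' = [206385/284861, 738519/1994027, 144695/1994027], P' = [104320/284861 -147030/284861 80880/284861; -147030/284861 3014751/1994027 -1062280/1994027; 80880/284861 -1062280/1994027 844394/1994027]
step 1: x' = [-42303526548/65859032149, -7644370309/65859032149, 2397371688/65859032149], P' = [22137910920/65859032149 -28413668214/65859032149 16360527708/65859032149; -28413668214/65859032149 83129229411/65859032149 -28337913590/65859032149; 16360527708/65859032149 -28337913590/65859032149 75237034250/197577096447]
step 2: x' = [-5733288779097093/16629014066311489, -4212557427540110/16629014066311489, 5103999538233525/16629014066311489], P' = [5587024641089272/16629014066311489 -7162474219793502/16629014066311489 4129511983750668/16629014066311489; -7162474219793502/16629014066311489 20936583518068635/16629014066311489 -7148814917563718/16629014066311489; 4129511983750668/16629014066311489 -7148814917563718/16629014066311489 6331444718350598/16629014066311489]

step 0: x̄ = F·x = [0, 1, 6]
step 0: P̄ = F·P·Fᵀ + Q = [95 45 0; 45 25 9; 0 9 59]
step 0: y = z − H·x̄ = [-20, 11]
step 0: S = H·P̄·Hᵀ + R = [1388 717; 717 1807]
step 0: K = P̄·Hᵀ·S⁻¹ = [-35160/284861 -45165/284861; -49605/1994027 -204328/1994027; 417351/1994027 -315677/1994027]
step 0: x' = x̄ + K·y = [206385/284861, 738519/1994027, 144695/1994027]
step 0: P' = (I − K·H)·P̄ = [104320/284861 -147030/284861 80880/284861; -147030/284861 3014751/1994027 -1062280/1994027; 80880/284861 -1062280/1994027 844394/1994027]
step 1: x̄ = F·x = [-4094337/1994027, -1621733/1994027, -254496/284861]
step 1: P̄ = F·P·Fᵀ + Q = [21539313/1994027 9568908/1994027 2106729/284861; 9568908/1994027 10648305/1994027 2677452/284861; 2106729/284861 2677452/284861 9117640/284861]
step 1: y = z − H·x̄ = [-2950541/1994027, -15101367/1994027]
step 1: S = H·P̄·Hᵀ + R = [506805337/1994027 -288367908/1994027; -288367908/1994027 941446509/1994027]
step 1: K = P̄·Hᵀ·S⁻¹ = [-8666074818/65859032149 -10576862937/65859032149; 113631936/65859032149 -6085406750/65859032149; 13077725563/65859032149 -31922834083/197577096447]
step 1: x' = x̄ + K·y = [-42303526548/65859032149, -7644370309/65859032149, 2397371688/65859032149]
step 1: P' = (I − K·H)·P̄ = [22137910920/65859032149 -28413668214/65859032149 16360527708/65859032149; -28413668214/65859032149 83129229411/65859032149 -28337913590/65859032149; 16360527708/65859032149 -28337913590/65859032149 75237034250/197577096447]
step 2: x̄ = F·x = [58044522411/65859032149, 12891368930/65859032149, 30125225991/65859032149]
step 2: P̄ = F·P·Fᵀ + Q = [677046919309/65859032149 278504379686/65859032149 388129374183/65859032149; 278504379686/65859032149 930309920549/197577096447 508552082986/65859032149; 388129374183/65859032149 508552082986/65859032149 1813251772814/65859032149]
step 2: y = z − H·x̄ = [215475953558/65859032149, 326025789224/65859032149]
step 2: S = H·P̄·Hᵀ + R = [15558077558111/65859032149 -7330762705452/65859032149; -7330762705452/65859032149 80754901294043/197577096447]
step 2: K = P̄·Hᵀ·S⁻¹ = [-2186268986007906/16629014066311489 -2673787362795537/16629014066311489; 20488953344676/16629014066311489 -1522028635407332/16629014066311489; 3302899101899895/16629014066311489 -2688448888206441/16629014066311489]
step 2: x' = x̄ + K·y = [-5733288779097093/16629014066311489, -4212557427540110/16629014066311489, 5103999538233525/16629014066311489]
step 2: P' = (I − K·H)·P̄ = [5587024641089272/16629014066311489 -7162474219793502/16629014066311489 4129511983750668/16629014066311489; -7162474219793502/16629014066311489 20936583518068635/16629014066311489 -7148814917563718/16629014066311489; 4129511983750668/16629014066311489 -7148814917563718/16629014066311489 6331444718350598/16629014066311489]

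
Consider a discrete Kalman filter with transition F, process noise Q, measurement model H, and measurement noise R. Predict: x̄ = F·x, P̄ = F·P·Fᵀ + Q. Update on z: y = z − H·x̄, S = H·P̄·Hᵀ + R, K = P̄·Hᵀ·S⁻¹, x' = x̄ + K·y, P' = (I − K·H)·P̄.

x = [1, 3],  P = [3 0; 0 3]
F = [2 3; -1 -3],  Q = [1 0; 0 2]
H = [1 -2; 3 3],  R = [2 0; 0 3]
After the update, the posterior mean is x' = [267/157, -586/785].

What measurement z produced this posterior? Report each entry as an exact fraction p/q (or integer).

z = [3, 3]

x̄ = F·x = [11, -10]
P̄ = F·P·Fᵀ + Q = [40 -33; -33 32]
S = H·P̄·Hᵀ + R = [302 27; 27 57]
K = P̄·Hᵀ·S⁻¹ = [365/1099 232/1099; -1816/5495 571/5495]
x' − x̄ = [-1460/157, 7264/785] = K·y
y = (KᵀK)⁻¹·Kᵀ·(x' − x̄) = [-28, 0]
z = y + H·x̄ = [-28, 0] + [31, 3] = [3, 3]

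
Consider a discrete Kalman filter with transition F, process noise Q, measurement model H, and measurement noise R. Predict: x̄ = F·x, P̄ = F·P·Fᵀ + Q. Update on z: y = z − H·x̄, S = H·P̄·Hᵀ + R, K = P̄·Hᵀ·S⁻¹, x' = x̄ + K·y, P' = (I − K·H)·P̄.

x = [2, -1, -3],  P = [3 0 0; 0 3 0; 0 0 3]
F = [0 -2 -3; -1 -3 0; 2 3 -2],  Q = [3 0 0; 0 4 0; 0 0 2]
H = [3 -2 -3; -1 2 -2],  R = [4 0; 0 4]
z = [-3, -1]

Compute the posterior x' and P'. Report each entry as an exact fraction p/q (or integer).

x' = [203449/76841, 193638/76841, 142218/76841]
P' = [703488/76841 595662/76841 270156/76841; 595662/76841 541605/76841 221956/76841; 270156/76841 221956/76841 128016/76841]

x̄ = F·x = [11, 1, 7]
P̄ = F·P·Fᵀ + Q = [42 18 0; 18 34 -33; 0 -33 53]
y = z − H·x̄ = [-13, 22]
S = H·P̄·Hᵀ + R = [383 266; 266 586]
K = P̄·Hᵀ·S⁻¹ = [27168/76841 -13119/76841; 9477/76841 10909/76841; -4373/76841 -20569/76841]
x' = x̄ + K·y = [203449/76841, 193638/76841, 142218/76841]
P' = (I − K·H)·P̄ = [703488/76841 595662/76841 270156/76841; 595662/76841 541605/76841 221956/76841; 270156/76841 221956/76841 128016/76841]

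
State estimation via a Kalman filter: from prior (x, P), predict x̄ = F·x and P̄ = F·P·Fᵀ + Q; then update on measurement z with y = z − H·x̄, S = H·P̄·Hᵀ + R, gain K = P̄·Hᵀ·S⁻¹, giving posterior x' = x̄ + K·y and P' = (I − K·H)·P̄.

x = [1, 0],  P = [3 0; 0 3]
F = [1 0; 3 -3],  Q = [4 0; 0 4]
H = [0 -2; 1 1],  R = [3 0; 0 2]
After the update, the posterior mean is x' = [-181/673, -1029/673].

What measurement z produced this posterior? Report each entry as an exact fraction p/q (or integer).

x̄ = F·x = [1, 3]
P̄ = F·P·Fᵀ + Q = [7 9; 9 58]
S = H·P̄·Hᵀ + R = [235 -134; -134 85]
K = P̄·Hᵀ·S⁻¹ = [614/2019 1348/2019; -294/673 67/673]
x' − x̄ = [-854/673, -3048/673] = K·y
y = (KᵀK)⁻¹·Kᵀ·(x' − x̄) = [9, -6]
z = y + H·x̄ = [9, -6] + [-6, 4] = [3, -2]

z = [3, -2]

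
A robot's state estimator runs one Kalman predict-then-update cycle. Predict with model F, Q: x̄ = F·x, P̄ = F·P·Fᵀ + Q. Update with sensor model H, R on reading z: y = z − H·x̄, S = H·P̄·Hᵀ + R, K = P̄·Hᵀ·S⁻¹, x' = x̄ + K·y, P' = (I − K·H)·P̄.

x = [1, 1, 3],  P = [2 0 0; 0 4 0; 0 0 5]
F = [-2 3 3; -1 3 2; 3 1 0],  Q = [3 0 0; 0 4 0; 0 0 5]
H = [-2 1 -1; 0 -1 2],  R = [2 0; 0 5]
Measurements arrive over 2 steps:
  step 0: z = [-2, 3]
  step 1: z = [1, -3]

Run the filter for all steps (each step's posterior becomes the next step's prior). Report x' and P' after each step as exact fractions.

step 0: x' = [13988/23453, 24982/23453, 47888/23453], P' = [47300/23453 97594/23453 31542/23453; 97594/23453 323930/23453 149910/23453; 31542/23453 149910/23453 97200/23453]
step 1: x' = [16524532/353574915, -95004884/117858305, -217762627/117858305], P' = [748881007/353574915 529064536/117858305 545023334/353574915; 529064536/117858305 1733118514/117858305 812923522/117858305; 545023334/353574915 812923522/117858305 1555744868/353574915]

step 0: x̄ = F·x = [10, 8, 4]
step 0: P̄ = F·P·Fᵀ + Q = [92 70 0; 70 62 6; 0 6 27]
step 0: y = z − H·x̄ = [14, 3]
step 0: S = H·P̄·Hᵀ + R = [167 42; 42 151]
step 0: K = P̄·Hᵀ·S⁻¹ = [-14274/23453 -6902/23453; -10584/23453 -4822/23453; -5187/23453 8898/23453]
step 0: x' = x̄ + K·y = [13988/23453, 24982/23453, 47888/23453]
step 0: P' = (I − K·H)·P̄ = [47300/23453 97594/23453 31542/23453; 97594/23453 323930/23453 149910/23453; 31542/23453 149910/23453 97200/23453]
step 1: x̄ = F·x = [190634/23453, 156734/23453, 66946/23453]
step 1: P̄ = F·P·Fᵀ + Q = [5198477/23453 4742680/23453 2104756/23453; 4742680/23453 4532470/23453 2099714/23453; 2104756/23453 2099714/23453 1452459/23453]
step 1: y = z − H·x̄ = [314933/23453, -1011/499]
step 1: S = H·P̄·Hᵀ + R = [12074619/23453 -1530/499; -1530/499 43845/499]
step 1: K = P̄·Hᵀ·S⁻¹ = [-45559174/70714983 -99429388/353574915; -13793408/23571661 -21454294/117858305; -6900699/23571661 134543834/353574915]
step 1: x' = x̄ + K·y = [16524532/353574915, -95004884/117858305, -217762627/117858305]
step 1: P' = (I − K·H)·P̄ = [748881007/353574915 529064536/117858305 545023334/353574915; 529064536/117858305 1733118514/117858305 812923522/117858305; 545023334/353574915 812923522/117858305 1555744868/353574915]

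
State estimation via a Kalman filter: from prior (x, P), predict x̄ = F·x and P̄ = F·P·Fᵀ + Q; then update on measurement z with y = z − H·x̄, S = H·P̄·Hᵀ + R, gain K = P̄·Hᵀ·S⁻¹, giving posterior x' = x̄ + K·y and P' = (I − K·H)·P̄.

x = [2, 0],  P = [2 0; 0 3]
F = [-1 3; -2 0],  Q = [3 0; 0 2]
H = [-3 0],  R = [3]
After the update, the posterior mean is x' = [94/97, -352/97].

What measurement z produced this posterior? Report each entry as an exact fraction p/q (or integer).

z = [-3]

x̄ = F·x = [-2, -4]
P̄ = F·P·Fᵀ + Q = [32 4; 4 10]
S = H·P̄·Hᵀ + R = [291]
K = P̄·Hᵀ·S⁻¹ = [-32/97; -4/97]
x' − x̄ = [288/97, 36/97] = K·y
y = (KᵀK)⁻¹·Kᵀ·(x' − x̄) = [-9]
z = y + H·x̄ = [-9] + [6] = [-3]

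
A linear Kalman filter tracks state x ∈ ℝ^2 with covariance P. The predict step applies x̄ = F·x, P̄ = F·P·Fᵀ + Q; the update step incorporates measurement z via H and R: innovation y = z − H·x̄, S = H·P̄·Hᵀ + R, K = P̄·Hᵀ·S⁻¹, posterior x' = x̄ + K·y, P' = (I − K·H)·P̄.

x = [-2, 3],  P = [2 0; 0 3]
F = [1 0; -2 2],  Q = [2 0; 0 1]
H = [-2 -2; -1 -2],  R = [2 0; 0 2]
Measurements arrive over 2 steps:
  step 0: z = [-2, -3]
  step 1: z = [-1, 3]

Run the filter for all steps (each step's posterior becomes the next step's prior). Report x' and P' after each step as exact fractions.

step 0: x' = [-180/139, 323/139], P' = [276/139 -208/139; -208/139 191/139]
step 1: x' = [33779/18290, -33333/18290], P' = [16057/9145 -12319/9145; -12319/9145 11698/9145]

step 0: x̄ = F·x = [-2, 10]
step 0: P̄ = F·P·Fᵀ + Q = [4 -4; -4 21]
step 0: y = z − H·x̄ = [14, 15]
step 0: S = H·P̄·Hᵀ + R = [70 68; 68 74]
step 0: K = P̄·Hᵀ·S⁻¹ = [-68/139 70/139; 17/139 -87/139]
step 0: x' = x̄ + K·y = [-180/139, 323/139]
step 0: P' = (I − K·H)·P̄ = [276/139 -208/139; -208/139 191/139]
step 1: x̄ = F·x = [-180/139, 1006/139]
step 1: P̄ = F·P·Fᵀ + Q = [554/139 -968/139; -968/139 3671/139]
step 1: y = z − H·x̄ = [1513/139, 2249/139]
step 1: S = H·P̄·Hᵀ + R = [9434/139 9984/139; 9984/139 11644/139]
step 1: K = P̄·Hᵀ·S⁻¹ = [-3738/9145 8581/18290; 621/9145 -11077/18290]
step 1: x' = x̄ + K·y = [33779/18290, -33333/18290]
step 1: P' = (I − K·H)·P̄ = [16057/9145 -12319/9145; -12319/9145 11698/9145]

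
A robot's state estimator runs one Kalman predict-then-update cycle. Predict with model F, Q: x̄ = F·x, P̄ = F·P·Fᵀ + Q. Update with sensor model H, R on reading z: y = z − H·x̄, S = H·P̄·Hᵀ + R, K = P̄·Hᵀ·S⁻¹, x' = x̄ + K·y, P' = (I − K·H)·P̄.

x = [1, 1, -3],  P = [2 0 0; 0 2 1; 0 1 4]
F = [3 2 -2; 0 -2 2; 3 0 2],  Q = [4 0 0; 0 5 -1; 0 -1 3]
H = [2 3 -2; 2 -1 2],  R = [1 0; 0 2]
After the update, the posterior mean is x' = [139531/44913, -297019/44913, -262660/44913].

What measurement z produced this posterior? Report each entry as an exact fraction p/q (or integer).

z = [-2, 1]

x̄ = F·x = [11, -8, -3]
P̄ = F·P·Fᵀ + Q = [38 -16 6; -16 21 11; 6 11 37]
S = H·P̄·Hᵀ + R = [118 -35; -35 391]
K = P̄·Hᵀ·S⁻¹ = [9896/44913 12832/44913; 2434/44913 -3343/44913; -8714/44913 7835/44913]
x' − x̄ = [-354512/44913, 62285/44913, -127921/44913] = K·y
y = (KᵀK)⁻¹·Kᵀ·(x' − x̄) = [-6, -23]
z = y + H·x̄ = [-6, -23] + [4, 24] = [-2, 1]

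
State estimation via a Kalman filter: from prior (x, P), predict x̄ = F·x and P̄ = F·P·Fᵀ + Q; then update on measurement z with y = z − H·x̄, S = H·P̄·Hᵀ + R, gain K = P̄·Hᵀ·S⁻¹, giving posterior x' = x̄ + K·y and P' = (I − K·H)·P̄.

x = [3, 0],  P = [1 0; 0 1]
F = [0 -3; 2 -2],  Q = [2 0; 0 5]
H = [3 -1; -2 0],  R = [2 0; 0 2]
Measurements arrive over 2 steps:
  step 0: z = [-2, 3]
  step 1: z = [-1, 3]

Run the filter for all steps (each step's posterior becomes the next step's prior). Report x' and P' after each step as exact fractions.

step 0: x' = [-93/112, 181/336], P' = [43/112 111/112; 111/112 1417/336]
step 1: x' = [-430353/305111, -941268/305111], P' = [108719/305111 258615/305111; 258615/305111 1074697/305111]

step 0: x̄ = F·x = [0, 6]
step 0: P̄ = F·P·Fᵀ + Q = [11 6; 6 13]
step 0: y = z − H·x̄ = [4, 3]
step 0: S = H·P̄·Hᵀ + R = [78 -54; -54 46]
step 0: K = P̄·Hᵀ·S⁻¹ = [9/112 -43/112; -209/336 -111/112]
step 0: x' = x̄ + K·y = [-93/112, 181/336]
step 0: P' = (I − K·H)·P̄ = [43/112 111/112; 111/112 1417/336]
step 1: x̄ = F·x = [-181/112, -115/42]
step 1: P̄ = F·P·Fᵀ + Q = [4475/112 271/14; 271/14 325/21]
step 1: y = z − H·x̄ = [373/336, -13/56]
step 1: S = H·P̄·Hᵀ + R = [87673/336 -11257/56; -11257/56 4531/28]
step 1: K = P̄·Hᵀ·S⁻¹ = [33771/305111 -108719/305111; -149426/305111 -258615/305111]
step 1: x' = x̄ + K·y = [-430353/305111, -941268/305111]
step 1: P' = (I − K·H)·P̄ = [108719/305111 258615/305111; 258615/305111 1074697/305111]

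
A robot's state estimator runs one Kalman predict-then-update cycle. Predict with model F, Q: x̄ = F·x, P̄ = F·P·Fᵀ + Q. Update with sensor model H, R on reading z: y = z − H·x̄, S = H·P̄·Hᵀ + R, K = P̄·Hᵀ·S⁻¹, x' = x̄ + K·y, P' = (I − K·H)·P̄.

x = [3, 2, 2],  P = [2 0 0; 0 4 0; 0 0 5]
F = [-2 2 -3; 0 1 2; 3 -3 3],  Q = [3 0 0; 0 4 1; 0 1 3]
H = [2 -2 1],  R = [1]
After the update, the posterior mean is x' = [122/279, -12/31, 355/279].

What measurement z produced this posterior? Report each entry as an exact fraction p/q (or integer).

x̄ = F·x = [-8, 6, 9]
P̄ = F·P·Fᵀ + Q = [72 -22 -81; -22 28 19; -81 19 102]
S = H·P̄·Hᵀ + R = [279]
K = P̄·Hᵀ·S⁻¹ = [107/279; -9/31; -98/279]
x' − x̄ = [2354/279, -198/31, -2156/279] = K·y
y = (KᵀK)⁻¹·Kᵀ·(x' − x̄) = [22]
z = y + H·x̄ = [22] + [-19] = [3]

z = [3]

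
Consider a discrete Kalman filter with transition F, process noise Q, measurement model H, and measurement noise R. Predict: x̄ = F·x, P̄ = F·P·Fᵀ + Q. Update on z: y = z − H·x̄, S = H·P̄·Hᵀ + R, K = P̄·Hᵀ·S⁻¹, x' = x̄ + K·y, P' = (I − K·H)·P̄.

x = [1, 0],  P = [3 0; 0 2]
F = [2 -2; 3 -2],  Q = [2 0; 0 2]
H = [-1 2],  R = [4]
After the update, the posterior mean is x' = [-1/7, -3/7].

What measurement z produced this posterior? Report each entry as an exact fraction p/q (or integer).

x̄ = F·x = [2, 3]
P̄ = F·P·Fᵀ + Q = [22 26; 26 37]
S = H·P̄·Hᵀ + R = [70]
K = P̄·Hᵀ·S⁻¹ = [3/7; 24/35]
x' − x̄ = [-15/7, -24/7] = K·y
y = (KᵀK)⁻¹·Kᵀ·(x' − x̄) = [-5]
z = y + H·x̄ = [-5] + [4] = [-1]

z = [-1]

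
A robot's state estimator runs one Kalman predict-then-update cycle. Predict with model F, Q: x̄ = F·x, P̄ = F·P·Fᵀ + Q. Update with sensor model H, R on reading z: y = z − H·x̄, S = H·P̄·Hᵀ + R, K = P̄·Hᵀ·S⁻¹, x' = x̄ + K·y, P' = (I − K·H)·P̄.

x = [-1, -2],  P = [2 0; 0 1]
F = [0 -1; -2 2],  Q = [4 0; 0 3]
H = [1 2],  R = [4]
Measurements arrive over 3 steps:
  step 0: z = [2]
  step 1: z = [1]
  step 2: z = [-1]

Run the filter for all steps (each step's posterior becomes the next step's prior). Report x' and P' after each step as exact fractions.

step 0: x̄ = F·x = [2, -2]
step 0: P̄ = F·P·Fᵀ + Q = [5 -2; -2 15]
step 0: y = z − H·x̄ = [4]
step 0: S = H·P̄·Hᵀ + R = [61]
step 0: K = P̄·Hᵀ·S⁻¹ = [1/61; 28/61]
step 0: x' = x̄ + K·y = [126/61, -10/61]
step 0: P' = (I − K·H)·P̄ = [304/61 -150/61; -150/61 131/61]
step 1: x̄ = F·x = [10/61, -272/61]
step 1: P̄ = F·P·Fᵀ + Q = [375/61 -562/61; -562/61 3123/61]
step 1: y = z − H·x̄ = [595/61]
step 1: S = H·P̄·Hᵀ + R = [10863/61]
step 1: K = P̄·Hᵀ·S⁻¹ = [-749/10863; 5684/10863]
step 1: x' = x̄ + K·y = [-325/639, 412/639]
step 1: P' = (I − K·H)·P̄ = [57584/10863 -30290/10863; -30290/10863 26513/10863]
step 2: x̄ = F·x = [-412/639, 1474/639]
step 2: P̄ = F·P·Fᵀ + Q = [69965/10863 -113606/10863; -113606/10863 611297/10863]
step 2: y = z − H·x̄ = [-3175/639]
step 2: S = H·P̄·Hᵀ + R = [2104181/10863]
step 2: K = P̄·Hᵀ·S⁻¹ = [-157247/2104181; 1108988/2104181]
step 2: x' = x̄ + K·y = [-575373/2104181, -656454/2104181]
step 2: P' = (I − K·H)·P̄ = [11276112/2104181 -5952550/2104181; -5952550/2104181 5194251/2104181]

step 0: x' = [126/61, -10/61], P' = [304/61 -150/61; -150/61 131/61]
step 1: x' = [-325/639, 412/639], P' = [57584/10863 -30290/10863; -30290/10863 26513/10863]
step 2: x' = [-575373/2104181, -656454/2104181], P' = [11276112/2104181 -5952550/2104181; -5952550/2104181 5194251/2104181]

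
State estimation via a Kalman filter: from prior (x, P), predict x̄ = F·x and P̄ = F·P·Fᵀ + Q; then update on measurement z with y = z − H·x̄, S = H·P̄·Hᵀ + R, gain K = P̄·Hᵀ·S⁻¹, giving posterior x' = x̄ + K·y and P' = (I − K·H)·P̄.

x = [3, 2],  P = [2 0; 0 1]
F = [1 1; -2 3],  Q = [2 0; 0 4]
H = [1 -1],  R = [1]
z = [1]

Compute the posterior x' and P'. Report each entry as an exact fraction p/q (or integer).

x̄ = F·x = [5, 0]
P̄ = F·P·Fᵀ + Q = [5 -1; -1 21]
y = z − H·x̄ = [-4]
S = H·P̄·Hᵀ + R = [29]
K = P̄·Hᵀ·S⁻¹ = [6/29; -22/29]
x' = x̄ + K·y = [121/29, 88/29]
P' = (I − K·H)·P̄ = [109/29 103/29; 103/29 125/29]

x' = [121/29, 88/29]
P' = [109/29 103/29; 103/29 125/29]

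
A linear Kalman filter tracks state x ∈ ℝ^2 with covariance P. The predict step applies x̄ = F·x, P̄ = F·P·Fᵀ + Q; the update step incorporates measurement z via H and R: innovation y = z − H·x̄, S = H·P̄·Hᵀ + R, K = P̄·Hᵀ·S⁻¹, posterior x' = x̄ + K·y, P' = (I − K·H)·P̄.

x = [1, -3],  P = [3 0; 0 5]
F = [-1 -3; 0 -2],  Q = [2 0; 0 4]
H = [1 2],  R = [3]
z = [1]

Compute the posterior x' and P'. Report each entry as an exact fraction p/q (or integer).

x' = [62/269, 132/269]
P' = [1350/269 -510/269; -510/269 372/269]

x̄ = F·x = [8, 6]
P̄ = F·P·Fᵀ + Q = [50 30; 30 24]
y = z − H·x̄ = [-19]
S = H·P̄·Hᵀ + R = [269]
K = P̄·Hᵀ·S⁻¹ = [110/269; 78/269]
x' = x̄ + K·y = [62/269, 132/269]
P' = (I − K·H)·P̄ = [1350/269 -510/269; -510/269 372/269]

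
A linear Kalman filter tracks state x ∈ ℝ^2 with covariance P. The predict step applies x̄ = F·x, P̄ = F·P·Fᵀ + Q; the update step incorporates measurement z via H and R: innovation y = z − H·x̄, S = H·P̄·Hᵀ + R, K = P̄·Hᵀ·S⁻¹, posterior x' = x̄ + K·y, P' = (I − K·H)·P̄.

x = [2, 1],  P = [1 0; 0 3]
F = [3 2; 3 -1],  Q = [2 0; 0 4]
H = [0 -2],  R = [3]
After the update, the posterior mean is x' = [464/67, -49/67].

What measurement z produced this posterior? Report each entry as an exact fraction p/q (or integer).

z = [2]

x̄ = F·x = [8, 5]
P̄ = F·P·Fᵀ + Q = [23 3; 3 16]
S = H·P̄·Hᵀ + R = [67]
K = P̄·Hᵀ·S⁻¹ = [-6/67; -32/67]
x' − x̄ = [-72/67, -384/67] = K·y
y = (KᵀK)⁻¹·Kᵀ·(x' − x̄) = [12]
z = y + H·x̄ = [12] + [-10] = [2]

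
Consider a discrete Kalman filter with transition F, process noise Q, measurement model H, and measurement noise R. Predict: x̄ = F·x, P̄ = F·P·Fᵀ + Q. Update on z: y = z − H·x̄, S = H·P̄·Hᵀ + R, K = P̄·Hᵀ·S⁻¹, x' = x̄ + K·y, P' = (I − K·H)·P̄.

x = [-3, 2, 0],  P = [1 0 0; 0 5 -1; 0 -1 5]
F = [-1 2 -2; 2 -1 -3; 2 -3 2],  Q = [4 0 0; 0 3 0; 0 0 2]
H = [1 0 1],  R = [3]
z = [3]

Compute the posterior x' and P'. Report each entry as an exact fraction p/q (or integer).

x' = [11/5, -88/15, -4/5]
P' = [238/5 122/5 -247/5; 122/5 749/15 -118/5; -247/5 -118/5 268/5]

x̄ = F·x = [7, -8, -12]
P̄ = F·P·Fᵀ + Q = [53 22 -62; 22 51 -18; -62 -18 83]
y = z − H·x̄ = [8]
S = H·P̄·Hᵀ + R = [15]
K = P̄·Hᵀ·S⁻¹ = [-3/5; 4/15; 7/5]
x' = x̄ + K·y = [11/5, -88/15, -4/5]
P' = (I − K·H)·P̄ = [238/5 122/5 -247/5; 122/5 749/15 -118/5; -247/5 -118/5 268/5]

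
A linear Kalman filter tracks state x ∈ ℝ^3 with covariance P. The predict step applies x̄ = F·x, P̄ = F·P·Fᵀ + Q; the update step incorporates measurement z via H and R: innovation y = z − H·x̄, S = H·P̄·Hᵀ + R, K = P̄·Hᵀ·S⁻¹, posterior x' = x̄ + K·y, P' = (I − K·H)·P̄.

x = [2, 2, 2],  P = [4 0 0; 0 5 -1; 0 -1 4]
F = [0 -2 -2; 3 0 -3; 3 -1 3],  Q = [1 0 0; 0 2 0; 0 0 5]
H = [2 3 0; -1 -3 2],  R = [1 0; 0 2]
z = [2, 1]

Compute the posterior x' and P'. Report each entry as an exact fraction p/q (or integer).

x̄ = F·x = [-8, 0, 10]
P̄ = F·P·Fᵀ + Q = [29 18 -10; 18 74 -3; -10 -3 88]
y = z − H·x̄ = [18, -27]
S = H·P̄·Hᵀ + R = [999 -944; -944 1233]
K = P̄·Hᵀ·S⁻¹ = [40864/340631 2831/340631; 85890/340631 -2202/340631; 148323/340631 167429/340631]
x' = x̄ + K·y = [-2065933/340631, 1605474/340631, 1555541/340631]
P' = (I − K·H)·P̄ = [5593124/340631 -3715128/340631 -2773299/340631; -3715128/340631 2505382/340631 1898307/340631; -2773299/340631 1898307/340631 1628240/340631]

x' = [-2065933/340631, 1605474/340631, 1555541/340631]
P' = [5593124/340631 -3715128/340631 -2773299/340631; -3715128/340631 2505382/340631 1898307/340631; -2773299/340631 1898307/340631 1628240/340631]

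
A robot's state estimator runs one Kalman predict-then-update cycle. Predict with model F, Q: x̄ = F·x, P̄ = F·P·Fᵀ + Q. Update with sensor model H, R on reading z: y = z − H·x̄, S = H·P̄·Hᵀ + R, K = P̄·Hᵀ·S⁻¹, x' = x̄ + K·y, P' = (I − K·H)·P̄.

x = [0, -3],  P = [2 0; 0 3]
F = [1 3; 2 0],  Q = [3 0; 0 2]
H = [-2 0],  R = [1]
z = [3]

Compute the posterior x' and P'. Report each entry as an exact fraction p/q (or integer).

x̄ = F·x = [-9, 0]
P̄ = F·P·Fᵀ + Q = [32 4; 4 10]
y = z − H·x̄ = [-15]
S = H·P̄·Hᵀ + R = [129]
K = P̄·Hᵀ·S⁻¹ = [-64/129; -8/129]
x' = x̄ + K·y = [-67/43, 40/43]
P' = (I − K·H)·P̄ = [32/129 4/129; 4/129 1226/129]

x' = [-67/43, 40/43]
P' = [32/129 4/129; 4/129 1226/129]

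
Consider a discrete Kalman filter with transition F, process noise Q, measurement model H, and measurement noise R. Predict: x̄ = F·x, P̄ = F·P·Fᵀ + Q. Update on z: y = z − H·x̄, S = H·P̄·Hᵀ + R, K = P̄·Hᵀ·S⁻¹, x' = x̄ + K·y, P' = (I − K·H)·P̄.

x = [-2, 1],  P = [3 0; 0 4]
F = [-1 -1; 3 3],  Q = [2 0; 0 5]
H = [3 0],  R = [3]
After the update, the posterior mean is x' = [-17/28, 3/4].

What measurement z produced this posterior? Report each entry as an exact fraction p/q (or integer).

x̄ = F·x = [1, -3]
P̄ = F·P·Fᵀ + Q = [9 -21; -21 68]
S = H·P̄·Hᵀ + R = [84]
K = P̄·Hᵀ·S⁻¹ = [9/28; -3/4]
x' − x̄ = [-45/28, 15/4] = K·y
y = (KᵀK)⁻¹·Kᵀ·(x' − x̄) = [-5]
z = y + H·x̄ = [-5] + [3] = [-2]

z = [-2]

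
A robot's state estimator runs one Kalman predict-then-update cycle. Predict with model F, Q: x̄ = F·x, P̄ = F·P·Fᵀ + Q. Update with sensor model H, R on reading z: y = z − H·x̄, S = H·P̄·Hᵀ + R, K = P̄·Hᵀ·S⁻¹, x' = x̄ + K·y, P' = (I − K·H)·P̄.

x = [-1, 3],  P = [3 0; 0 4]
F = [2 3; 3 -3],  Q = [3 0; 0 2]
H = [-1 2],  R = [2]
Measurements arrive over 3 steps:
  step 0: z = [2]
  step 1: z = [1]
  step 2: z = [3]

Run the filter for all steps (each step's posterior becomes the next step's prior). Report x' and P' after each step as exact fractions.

step 0: x' = [-16/35, 24/35], P' = [12066/385 5946/385; 5946/385 3121/385]
step 1: x' = [-1501/175, -17931/4550], P' = [55602/175 27612/175; 27612/175 358697/4550]
step 2: x' = [-164453/4435, -75641/4435], P' = [33597762/22175 16701252/22175; 16701252/22175 8312717/22175]

step 0: x̄ = F·x = [7, -12]
step 0: P̄ = F·P·Fᵀ + Q = [51 -18; -18 65]
step 0: y = z − H·x̄ = [33]
step 0: S = H·P̄·Hᵀ + R = [385]
step 0: K = P̄·Hᵀ·S⁻¹ = [-87/385; 148/385]
step 0: x' = x̄ + K·y = [-16/35, 24/35]
step 0: P' = (I − K·H)·P̄ = [12066/385 5946/385; 5946/385 3121/385]
step 1: x̄ = F·x = [8/7, -24/7]
step 1: P̄ = F·P·Fᵀ + Q = [29772/77 12429/77; 12429/77 6085/77]
step 1: y = z − H·x̄ = [9]
step 1: S = H·P̄·Hᵀ + R = [650/11]
step 1: K = P̄·Hᵀ·S⁻¹ = [-27/25; -37/650]
step 1: x' = x̄ + K·y = [-1501/175, -17931/4550]
step 1: P' = (I − K·H)·P̄ = [55602/175 27612/175; 27612/175 358697/4550]
step 2: x̄ = F·x = [-3767/130, -12657/910]
step 2: P̄ = F·P·Fᵀ + Q = [100797/26 43425/26; 43425/26 133033/182]
step 2: y = z − H·x̄ = [335/182]
step 2: S = H·P̄·Hᵀ + R = [22175/182]
step 2: K = P̄·Hᵀ·S⁻¹ = [-97629/22175; -37909/22175]
step 2: x' = x̄ + K·y = [-164453/4435, -75641/4435]
step 2: P' = (I − K·H)·P̄ = [33597762/22175 16701252/22175; 16701252/22175 8312717/22175]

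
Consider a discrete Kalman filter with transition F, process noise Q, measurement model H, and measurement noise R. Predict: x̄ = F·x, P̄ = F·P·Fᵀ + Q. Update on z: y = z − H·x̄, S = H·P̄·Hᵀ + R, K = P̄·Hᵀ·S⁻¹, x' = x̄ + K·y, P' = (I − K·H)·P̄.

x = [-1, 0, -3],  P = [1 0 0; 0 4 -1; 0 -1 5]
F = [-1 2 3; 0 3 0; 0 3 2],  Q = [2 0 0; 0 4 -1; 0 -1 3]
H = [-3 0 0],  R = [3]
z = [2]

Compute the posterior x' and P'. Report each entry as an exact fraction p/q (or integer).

x̄ = F·x = [-8, 0, -6]
P̄ = F·P·Fᵀ + Q = [52 15 41; 15 40 29; 41 29 47]
y = z − H·x̄ = [-22]
S = H·P̄·Hᵀ + R = [471]
K = P̄·Hᵀ·S⁻¹ = [-52/157; -15/157; -41/157]
x' = x̄ + K·y = [-112/157, 330/157, -40/157]
P' = (I − K·H)·P̄ = [52/157 15/157 41/157; 15/157 5605/157 2708/157; 41/157 2708/157 2336/157]

x' = [-112/157, 330/157, -40/157]
P' = [52/157 15/157 41/157; 15/157 5605/157 2708/157; 41/157 2708/157 2336/157]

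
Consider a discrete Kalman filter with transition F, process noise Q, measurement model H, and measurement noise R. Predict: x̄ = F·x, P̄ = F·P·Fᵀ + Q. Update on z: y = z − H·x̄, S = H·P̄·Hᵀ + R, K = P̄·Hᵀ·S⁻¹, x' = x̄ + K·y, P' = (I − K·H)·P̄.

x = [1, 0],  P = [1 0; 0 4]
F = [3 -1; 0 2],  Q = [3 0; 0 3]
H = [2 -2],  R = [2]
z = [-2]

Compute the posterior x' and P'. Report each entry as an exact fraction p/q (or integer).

x' = [117/103, 216/103]
P' = [496/103 472/103; 472/103 499/103]

x̄ = F·x = [3, 0]
P̄ = F·P·Fᵀ + Q = [16 -8; -8 19]
y = z − H·x̄ = [-8]
S = H·P̄·Hᵀ + R = [206]
K = P̄·Hᵀ·S⁻¹ = [24/103; -27/103]
x' = x̄ + K·y = [117/103, 216/103]
P' = (I − K·H)·P̄ = [496/103 472/103; 472/103 499/103]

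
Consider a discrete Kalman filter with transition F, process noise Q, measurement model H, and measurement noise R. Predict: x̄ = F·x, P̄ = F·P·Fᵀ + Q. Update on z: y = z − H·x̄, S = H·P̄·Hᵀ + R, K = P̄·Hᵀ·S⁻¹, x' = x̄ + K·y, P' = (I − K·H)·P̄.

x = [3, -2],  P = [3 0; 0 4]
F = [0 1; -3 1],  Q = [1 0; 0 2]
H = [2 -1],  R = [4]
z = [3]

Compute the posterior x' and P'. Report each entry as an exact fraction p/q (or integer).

x̄ = F·x = [-2, -11]
P̄ = F·P·Fᵀ + Q = [5 4; 4 33]
y = z − H·x̄ = [-4]
S = H·P̄·Hᵀ + R = [41]
K = P̄·Hᵀ·S⁻¹ = [6/41; -25/41]
x' = x̄ + K·y = [-106/41, -351/41]
P' = (I − K·H)·P̄ = [169/41 314/41; 314/41 728/41]

x' = [-106/41, -351/41]
P' = [169/41 314/41; 314/41 728/41]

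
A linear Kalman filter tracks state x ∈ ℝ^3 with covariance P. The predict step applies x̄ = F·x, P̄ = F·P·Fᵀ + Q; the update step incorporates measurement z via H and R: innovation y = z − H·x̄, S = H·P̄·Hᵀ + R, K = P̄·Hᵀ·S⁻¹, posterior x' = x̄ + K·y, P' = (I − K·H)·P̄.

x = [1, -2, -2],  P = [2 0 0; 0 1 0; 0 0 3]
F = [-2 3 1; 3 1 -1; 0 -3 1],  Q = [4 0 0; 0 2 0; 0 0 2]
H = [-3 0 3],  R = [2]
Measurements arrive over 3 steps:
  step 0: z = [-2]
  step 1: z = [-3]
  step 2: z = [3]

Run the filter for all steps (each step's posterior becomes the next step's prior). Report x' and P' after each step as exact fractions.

step 0: x̄ = F·x = [-10, 3, 4]
step 0: P̄ = F·P·Fᵀ + Q = [24 -12 -6; -12 24 -6; -6 -6 14]
step 0: y = z − H·x̄ = [-44]
step 0: S = H·P̄·Hᵀ + R = [452]
step 0: K = P̄·Hᵀ·S⁻¹ = [-45/226; 9/226; 15/113]
step 0: x' = x̄ + K·y = [-140/113, 141/113, -208/113]
step 0: P' = (I − K·H)·P̄ = [687/113 -951/113 672/113; -951/113 2631/113 -948/113; 672/113 -948/113 682/113]
step 1: x̄ = F·x = [495/113, -71/113, -631/113]
step 1: P̄ = F·P·Fᵀ + Q = [30597/113 1688/113 -30047/113; 1688/113 1880/113 -1792/113; -30047/113 -1792/113 30275/113]
step 1: y = z − H·x̄ = [3039/113]
step 1: S = H·P̄·Hᵀ + R = [1088920/113]
step 1: K = P̄·Hᵀ·S⁻¹ = [-45483/272230; -261/27223; 90483/544460]
step 1: x' = x̄ + K·y = [-30699/272230, -24124/27223, -606871/544460]
step 1: P' = (I − K·H)·P̄ = [241629/136115 -13556/27223 226468/136115; -13556/27223 428800/27223 -13730/27223; 226468/136115 -13730/27223 483097/272230]
step 2: x̄ = F·x = [-386303/108892, -59803/544460, 840569/544460]
step 2: P̄ = F·P·Fᵀ + Q = [8217645/54446 2214343/54446 -7965627/54446; 2214343/54446 6408503/272230 -11317449/272230; -7965627/54446 -11317449/272230 40443357/272230]
step 2: y = z − H·x̄ = [-238674/19445]
step 2: S = H·P̄·Hᵀ + R = [103659652/19445]
step 2: K = P̄·Hᵀ·S⁻¹ = [-4334805/25914913; -2398839/51829826; 8600517/51829826]
step 2: x' = x̄ + K·y = [-1084396823/725617564, 332516197/725617564, -357665447/725617564]
step 2: P' = (I − K·H)·P̄ = [644271045/362808782 -217816877/362808782 603812865/362808782; -217816877/362808782 4397726821/362808782 -229011459/362808782; 603812865/362808782 -229011459/362808782 643948611/362808782]

step 0: x' = [-140/113, 141/113, -208/113], P' = [687/113 -951/113 672/113; -951/113 2631/113 -948/113; 672/113 -948/113 682/113]
step 1: x' = [-30699/272230, -24124/27223, -606871/544460], P' = [241629/136115 -13556/27223 226468/136115; -13556/27223 428800/27223 -13730/27223; 226468/136115 -13730/27223 483097/272230]
step 2: x' = [-1084396823/725617564, 332516197/725617564, -357665447/725617564], P' = [644271045/362808782 -217816877/362808782 603812865/362808782; -217816877/362808782 4397726821/362808782 -229011459/362808782; 603812865/362808782 -229011459/362808782 643948611/362808782]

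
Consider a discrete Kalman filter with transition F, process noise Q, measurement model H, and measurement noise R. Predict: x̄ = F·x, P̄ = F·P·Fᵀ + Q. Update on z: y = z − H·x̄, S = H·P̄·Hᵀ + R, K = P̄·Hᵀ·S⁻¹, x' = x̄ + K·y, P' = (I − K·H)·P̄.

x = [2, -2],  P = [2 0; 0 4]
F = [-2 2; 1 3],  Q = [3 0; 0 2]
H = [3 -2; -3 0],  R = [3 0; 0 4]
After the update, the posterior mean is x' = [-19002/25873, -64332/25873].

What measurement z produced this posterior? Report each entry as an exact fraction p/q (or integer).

z = [3, 2]

x̄ = F·x = [-8, -4]
P̄ = F·P·Fᵀ + Q = [27 20; 20 40]
S = H·P̄·Hᵀ + R = [166 -123; -123 247]
K = P̄·Hᵀ·S⁻¹ = [164/25873 -8403/25873; -12320/25873 -12420/25873]
x' − x̄ = [187982/25873, 39160/25873] = K·y
y = (KᵀK)⁻¹·Kᵀ·(x' − x̄) = [19, -22]
z = y + H·x̄ = [19, -22] + [-16, 24] = [3, 2]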